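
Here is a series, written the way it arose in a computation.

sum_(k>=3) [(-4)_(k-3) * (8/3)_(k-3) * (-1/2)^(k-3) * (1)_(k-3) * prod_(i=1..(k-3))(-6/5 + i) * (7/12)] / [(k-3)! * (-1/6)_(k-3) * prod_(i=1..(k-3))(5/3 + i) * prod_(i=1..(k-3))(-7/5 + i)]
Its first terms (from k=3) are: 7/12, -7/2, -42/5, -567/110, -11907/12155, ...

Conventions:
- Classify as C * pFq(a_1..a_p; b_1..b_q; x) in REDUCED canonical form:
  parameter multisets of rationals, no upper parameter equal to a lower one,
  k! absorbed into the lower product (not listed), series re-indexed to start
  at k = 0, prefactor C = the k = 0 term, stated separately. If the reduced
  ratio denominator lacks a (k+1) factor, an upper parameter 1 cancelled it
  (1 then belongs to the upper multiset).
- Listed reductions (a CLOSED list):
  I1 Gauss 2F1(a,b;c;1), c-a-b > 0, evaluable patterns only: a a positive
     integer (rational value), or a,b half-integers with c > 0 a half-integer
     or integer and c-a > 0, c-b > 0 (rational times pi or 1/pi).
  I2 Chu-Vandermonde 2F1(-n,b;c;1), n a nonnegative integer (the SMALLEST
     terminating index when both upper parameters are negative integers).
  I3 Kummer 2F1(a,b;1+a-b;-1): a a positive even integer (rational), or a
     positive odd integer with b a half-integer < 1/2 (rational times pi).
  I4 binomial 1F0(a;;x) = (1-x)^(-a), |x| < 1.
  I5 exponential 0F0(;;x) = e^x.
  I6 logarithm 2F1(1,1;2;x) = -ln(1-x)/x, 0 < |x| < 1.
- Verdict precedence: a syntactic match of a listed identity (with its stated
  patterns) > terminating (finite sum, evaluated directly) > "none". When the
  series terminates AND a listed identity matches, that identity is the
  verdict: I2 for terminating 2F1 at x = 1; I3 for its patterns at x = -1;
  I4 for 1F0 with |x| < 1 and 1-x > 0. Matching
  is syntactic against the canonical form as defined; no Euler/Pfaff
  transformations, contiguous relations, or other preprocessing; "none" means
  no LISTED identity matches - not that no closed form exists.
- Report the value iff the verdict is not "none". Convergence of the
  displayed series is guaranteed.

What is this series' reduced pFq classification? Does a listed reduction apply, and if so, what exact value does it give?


The series (x = -1/2) is 3F2: upper {-4, -1/5, 1}, lower {-2/5, -1/6}, prefactor 7/12. Verdict: terminating - upper -4 stops the sum at k = 4; the 5 terms are added exactly. Sum: -509075/29172.

Structural cue: t_0 = 7/12 here, and the parameter 8/3 appears in both the upper and lower lists and cancels.
Ratio: r(k) = (-1/2) * (k-4) (k-1/5) (k+1) / [(k-2/5) (k-1/6) (k+1)] ; factor over Q: parameters, x = (-1/2), and C = 7/12.


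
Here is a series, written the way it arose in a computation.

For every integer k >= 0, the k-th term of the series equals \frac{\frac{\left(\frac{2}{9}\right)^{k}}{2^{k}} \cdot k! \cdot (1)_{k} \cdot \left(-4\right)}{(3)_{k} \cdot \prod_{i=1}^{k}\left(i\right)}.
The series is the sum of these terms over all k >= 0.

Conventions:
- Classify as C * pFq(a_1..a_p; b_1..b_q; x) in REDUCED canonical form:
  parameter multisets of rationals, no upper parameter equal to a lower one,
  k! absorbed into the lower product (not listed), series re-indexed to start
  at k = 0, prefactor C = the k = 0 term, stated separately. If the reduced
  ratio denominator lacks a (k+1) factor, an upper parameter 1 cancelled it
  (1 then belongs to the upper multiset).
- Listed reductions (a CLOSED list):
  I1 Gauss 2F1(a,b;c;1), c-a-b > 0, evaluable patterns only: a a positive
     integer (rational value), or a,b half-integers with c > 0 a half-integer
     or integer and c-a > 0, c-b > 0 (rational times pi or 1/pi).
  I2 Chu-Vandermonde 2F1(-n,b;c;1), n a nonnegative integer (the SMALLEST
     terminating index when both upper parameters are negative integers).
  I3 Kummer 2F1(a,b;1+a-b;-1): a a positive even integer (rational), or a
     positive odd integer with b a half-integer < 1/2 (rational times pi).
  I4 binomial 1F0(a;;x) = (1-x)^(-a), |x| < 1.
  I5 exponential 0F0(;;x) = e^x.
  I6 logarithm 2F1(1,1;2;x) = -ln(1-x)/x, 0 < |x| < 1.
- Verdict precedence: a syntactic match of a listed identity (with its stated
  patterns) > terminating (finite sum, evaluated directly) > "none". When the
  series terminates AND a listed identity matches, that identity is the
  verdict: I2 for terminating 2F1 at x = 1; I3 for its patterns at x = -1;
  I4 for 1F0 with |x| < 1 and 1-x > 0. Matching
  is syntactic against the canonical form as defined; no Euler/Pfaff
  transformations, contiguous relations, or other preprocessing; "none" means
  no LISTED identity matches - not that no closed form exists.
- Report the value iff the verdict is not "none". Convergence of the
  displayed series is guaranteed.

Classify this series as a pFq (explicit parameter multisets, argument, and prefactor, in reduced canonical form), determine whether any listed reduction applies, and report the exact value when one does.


Prefactor -4, argument \frac{1}{9}: 2F1 with upper {1, 1} over lower {3}. Verdict: none. Every listed pattern misses the 2F1 form at \frac{1}{9}, upper {1, 1}.

Structural cue: with t_0 = -4, the factorial ratio (C = -4, x = 1/9) (k+a-1)!/(a-1)! is a rising factorial (a)_k.
Adjacent-term ratio: r(k) = \frac{1}{9} * (k+1) (k+1) / [(k+3) (k+1)] - rational; roots negated = parameters, x = \frac{1}{9}, C = -4.


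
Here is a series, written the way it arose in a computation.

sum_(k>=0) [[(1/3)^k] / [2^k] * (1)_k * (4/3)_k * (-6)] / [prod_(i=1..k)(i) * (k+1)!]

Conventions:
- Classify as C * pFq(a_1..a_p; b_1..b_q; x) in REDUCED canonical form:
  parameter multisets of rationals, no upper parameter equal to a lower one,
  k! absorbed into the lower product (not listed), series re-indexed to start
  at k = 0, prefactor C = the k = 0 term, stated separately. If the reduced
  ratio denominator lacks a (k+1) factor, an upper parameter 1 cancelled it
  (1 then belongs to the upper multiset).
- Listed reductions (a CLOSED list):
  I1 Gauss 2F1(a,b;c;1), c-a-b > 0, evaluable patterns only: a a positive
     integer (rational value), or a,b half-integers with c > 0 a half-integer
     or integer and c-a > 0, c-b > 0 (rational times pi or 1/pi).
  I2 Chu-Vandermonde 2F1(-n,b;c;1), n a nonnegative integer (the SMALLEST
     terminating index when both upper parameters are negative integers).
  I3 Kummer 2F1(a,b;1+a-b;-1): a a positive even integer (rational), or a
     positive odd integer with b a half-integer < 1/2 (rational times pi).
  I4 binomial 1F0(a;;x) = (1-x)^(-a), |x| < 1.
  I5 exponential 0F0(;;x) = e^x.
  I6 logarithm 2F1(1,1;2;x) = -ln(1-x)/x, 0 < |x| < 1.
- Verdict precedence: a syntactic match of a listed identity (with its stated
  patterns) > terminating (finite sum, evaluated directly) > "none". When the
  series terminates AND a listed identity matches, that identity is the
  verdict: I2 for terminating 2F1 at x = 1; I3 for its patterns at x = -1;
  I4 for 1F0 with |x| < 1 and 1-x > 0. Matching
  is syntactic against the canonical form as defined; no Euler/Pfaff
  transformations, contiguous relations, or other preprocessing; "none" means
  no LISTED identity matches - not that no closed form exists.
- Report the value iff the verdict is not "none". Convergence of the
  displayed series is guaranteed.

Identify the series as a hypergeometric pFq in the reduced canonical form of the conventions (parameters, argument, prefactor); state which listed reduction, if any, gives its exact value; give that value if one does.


Canonical form: C = -6 times 2F1 with upper {1, 4/3}, lower {2}, x = 1/6. Verdict: none. A 2F1 with upper {1, 4/3} fits none of I1-I6 at x = 1/6; the sum runs forever.

Key step: t_0 = -6 here, and the two k-th powers (C = -6, x = 1/6) combine into one argument.
Ratio: r(k) = (1/6) * (k+1) (k+4/3) / [(k+2) (k+1)] - rational; roots negated = parameters, x = (1/6), C = -6.


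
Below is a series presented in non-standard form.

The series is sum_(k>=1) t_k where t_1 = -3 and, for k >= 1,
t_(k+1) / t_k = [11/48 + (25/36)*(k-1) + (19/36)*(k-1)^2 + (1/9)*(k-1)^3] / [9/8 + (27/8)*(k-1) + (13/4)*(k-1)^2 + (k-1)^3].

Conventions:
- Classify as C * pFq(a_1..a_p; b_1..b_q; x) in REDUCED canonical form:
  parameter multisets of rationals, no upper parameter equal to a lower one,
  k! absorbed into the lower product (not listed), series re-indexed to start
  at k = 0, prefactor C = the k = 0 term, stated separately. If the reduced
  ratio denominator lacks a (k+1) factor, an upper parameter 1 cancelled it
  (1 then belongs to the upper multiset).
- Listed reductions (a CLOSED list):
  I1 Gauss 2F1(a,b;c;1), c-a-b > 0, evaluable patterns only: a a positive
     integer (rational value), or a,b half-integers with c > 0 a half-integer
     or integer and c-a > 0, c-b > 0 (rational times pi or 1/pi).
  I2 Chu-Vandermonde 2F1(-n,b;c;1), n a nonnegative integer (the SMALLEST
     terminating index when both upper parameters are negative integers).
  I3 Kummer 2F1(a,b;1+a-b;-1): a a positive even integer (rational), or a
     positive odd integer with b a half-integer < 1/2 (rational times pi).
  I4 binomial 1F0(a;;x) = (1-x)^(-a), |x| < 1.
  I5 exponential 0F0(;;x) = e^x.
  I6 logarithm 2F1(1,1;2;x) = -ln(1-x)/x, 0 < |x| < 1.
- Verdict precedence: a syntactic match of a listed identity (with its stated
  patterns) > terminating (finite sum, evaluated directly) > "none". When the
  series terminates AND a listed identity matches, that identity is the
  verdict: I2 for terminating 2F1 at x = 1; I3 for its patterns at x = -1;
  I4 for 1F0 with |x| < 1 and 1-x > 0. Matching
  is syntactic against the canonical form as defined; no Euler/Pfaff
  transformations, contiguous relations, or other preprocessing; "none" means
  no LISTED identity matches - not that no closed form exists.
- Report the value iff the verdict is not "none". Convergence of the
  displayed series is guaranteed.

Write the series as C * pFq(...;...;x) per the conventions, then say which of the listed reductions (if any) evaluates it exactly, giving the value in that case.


At argument 1/9: a 2F1 with upper {1/2, 11/4}, lower {3/4}, scaled by C = -3. Verdict: none here - no I1-I6 shape fits x = 1/9 with lower {3/4}.

The tell: t_0 = -3 here, and cancel k + 3/2 from the displayed ratio first; then prefactor -3.
Term ratio: r(k) = (1/9) * (k+1/2) (k+11/4) / [(k+3/4) (k+1)] - rational in k. x = (1/9); t_0 = -3; negate the roots.


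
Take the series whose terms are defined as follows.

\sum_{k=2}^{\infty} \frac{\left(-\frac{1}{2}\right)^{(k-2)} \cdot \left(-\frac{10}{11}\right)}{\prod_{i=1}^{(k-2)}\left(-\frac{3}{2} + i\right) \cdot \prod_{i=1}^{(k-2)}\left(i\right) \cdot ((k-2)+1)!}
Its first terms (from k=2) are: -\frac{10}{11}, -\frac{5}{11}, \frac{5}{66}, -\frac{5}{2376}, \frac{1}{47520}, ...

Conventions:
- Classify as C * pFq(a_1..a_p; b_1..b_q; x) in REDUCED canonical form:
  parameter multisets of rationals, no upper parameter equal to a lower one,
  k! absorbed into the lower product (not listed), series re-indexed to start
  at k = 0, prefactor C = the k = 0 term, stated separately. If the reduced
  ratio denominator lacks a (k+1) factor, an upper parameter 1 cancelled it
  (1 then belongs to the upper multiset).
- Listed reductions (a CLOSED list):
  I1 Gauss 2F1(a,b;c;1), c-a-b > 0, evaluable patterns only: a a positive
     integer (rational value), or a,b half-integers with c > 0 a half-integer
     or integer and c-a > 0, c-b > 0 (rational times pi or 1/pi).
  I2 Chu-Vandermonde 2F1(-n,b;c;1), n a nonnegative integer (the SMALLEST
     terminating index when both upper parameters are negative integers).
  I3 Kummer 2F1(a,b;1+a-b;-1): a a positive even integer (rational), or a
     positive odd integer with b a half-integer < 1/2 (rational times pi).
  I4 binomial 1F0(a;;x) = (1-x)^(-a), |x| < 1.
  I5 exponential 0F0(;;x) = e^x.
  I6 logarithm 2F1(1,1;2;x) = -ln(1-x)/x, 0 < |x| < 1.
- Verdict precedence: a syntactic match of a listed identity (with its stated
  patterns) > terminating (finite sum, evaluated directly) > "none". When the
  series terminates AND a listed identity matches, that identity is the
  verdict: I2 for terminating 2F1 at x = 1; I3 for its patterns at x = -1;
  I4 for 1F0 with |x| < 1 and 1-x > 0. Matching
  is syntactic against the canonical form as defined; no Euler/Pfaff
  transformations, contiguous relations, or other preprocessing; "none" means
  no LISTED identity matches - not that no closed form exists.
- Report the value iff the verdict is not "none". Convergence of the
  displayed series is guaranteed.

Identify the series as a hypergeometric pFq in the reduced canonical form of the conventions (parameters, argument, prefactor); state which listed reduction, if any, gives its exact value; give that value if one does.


Classification (C = -\frac{10}{11}): 0F2 with upper {-}, lower {-\frac{1}{2}, 2}, argument x = -\frac{1}{2}. Verdict: none (x = -\frac{1}{2}): each listed identity misses the multisets {-} ; {-\frac{1}{2}, 2}.

The tell: t_0 = -\frac{10}{11} here, and the denominator's factorial ratio (prefactor -10/11) is a lower Pochhammer.
Term ratio: r(k) = -\frac{1}{2} * 1 / [(k-\frac{1}{2}) (k+2) (k+1)] ; factor over Q: parameters, x = -\frac{1}{2}, and C = -\frac{10}{11}.


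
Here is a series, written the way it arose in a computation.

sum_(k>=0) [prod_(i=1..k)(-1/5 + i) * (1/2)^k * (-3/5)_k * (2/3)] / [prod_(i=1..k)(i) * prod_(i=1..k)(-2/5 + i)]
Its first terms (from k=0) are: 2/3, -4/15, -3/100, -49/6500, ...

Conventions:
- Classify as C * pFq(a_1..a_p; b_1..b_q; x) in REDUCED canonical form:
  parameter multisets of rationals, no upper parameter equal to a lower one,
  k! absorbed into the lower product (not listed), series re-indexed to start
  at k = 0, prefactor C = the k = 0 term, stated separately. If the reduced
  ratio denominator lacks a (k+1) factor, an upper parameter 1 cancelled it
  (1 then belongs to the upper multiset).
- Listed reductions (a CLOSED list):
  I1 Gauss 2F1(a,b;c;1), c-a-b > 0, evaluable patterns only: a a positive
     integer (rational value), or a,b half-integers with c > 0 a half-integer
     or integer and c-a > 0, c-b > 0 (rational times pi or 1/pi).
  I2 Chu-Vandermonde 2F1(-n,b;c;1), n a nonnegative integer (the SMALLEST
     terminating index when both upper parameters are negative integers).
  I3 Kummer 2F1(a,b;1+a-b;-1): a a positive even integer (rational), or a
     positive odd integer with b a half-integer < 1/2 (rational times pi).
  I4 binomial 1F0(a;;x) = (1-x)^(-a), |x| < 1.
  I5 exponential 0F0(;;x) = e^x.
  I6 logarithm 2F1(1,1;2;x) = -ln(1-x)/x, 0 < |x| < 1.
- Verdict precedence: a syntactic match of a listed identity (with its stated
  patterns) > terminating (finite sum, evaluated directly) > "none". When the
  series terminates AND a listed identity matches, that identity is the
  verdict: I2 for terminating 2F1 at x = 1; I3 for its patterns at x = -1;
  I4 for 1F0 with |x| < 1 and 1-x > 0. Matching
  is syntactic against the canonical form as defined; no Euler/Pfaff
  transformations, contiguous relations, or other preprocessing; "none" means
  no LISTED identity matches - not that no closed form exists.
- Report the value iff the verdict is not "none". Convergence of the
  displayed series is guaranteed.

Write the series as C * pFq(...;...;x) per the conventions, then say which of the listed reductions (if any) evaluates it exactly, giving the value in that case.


This is 2/3 * 2F1(-3/5, 4/5; 3/5; 1/2) in reduced canonical form. Verdict: none here - no I1-I6 shape fits x = 1/2 with lower {3/5}.

Key step: x = (1/2) and the product of the first k integers (C = 2/3, x = 1/2) is k!.
Term ratio: r(k) = (1/2) * (k-3/5) (k+4/5) / [(k+3/5) (k+1)] ; factor over Q: parameters, x = (1/2), and C = 2/3.


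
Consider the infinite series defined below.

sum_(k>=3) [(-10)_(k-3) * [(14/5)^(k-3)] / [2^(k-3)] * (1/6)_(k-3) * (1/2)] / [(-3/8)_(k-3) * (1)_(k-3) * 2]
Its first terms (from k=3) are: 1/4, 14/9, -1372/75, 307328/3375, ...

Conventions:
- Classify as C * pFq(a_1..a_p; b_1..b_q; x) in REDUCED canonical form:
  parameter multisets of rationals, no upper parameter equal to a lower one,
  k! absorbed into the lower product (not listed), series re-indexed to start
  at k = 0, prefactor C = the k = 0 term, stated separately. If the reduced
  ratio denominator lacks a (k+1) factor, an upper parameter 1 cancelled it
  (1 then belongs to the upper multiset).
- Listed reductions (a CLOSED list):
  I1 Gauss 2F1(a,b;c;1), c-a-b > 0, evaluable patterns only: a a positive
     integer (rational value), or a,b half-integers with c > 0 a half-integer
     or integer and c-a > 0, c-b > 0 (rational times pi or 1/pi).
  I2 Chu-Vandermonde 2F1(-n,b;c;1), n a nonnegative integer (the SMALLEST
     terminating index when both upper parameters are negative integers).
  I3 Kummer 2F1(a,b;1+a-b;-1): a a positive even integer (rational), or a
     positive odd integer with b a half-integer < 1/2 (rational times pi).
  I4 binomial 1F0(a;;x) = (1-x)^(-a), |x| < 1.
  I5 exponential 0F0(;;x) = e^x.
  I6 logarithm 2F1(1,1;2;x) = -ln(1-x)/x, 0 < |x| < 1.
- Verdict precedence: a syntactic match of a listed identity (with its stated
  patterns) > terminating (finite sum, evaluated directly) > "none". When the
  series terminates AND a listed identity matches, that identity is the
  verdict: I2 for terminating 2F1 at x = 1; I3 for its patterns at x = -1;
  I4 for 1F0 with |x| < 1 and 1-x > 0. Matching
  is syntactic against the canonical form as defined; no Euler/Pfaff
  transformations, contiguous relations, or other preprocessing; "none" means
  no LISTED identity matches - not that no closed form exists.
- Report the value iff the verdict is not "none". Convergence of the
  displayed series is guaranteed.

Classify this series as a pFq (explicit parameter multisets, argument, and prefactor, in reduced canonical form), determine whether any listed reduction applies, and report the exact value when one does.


Classification (C = 1/4): 2F1 with upper {-10, 1/6}, lower {-3/8}, argument x = 7/5. Verdict: terminating at k = 10: the factor (-10)_k kills every later term; summing the 11 survivors is exact. Hence: 1556556765290855199721/8944212601818351562500.

Key step: with t_0 = 1/4, the two k-th powers (C = 1/4, x = 7/5) combine into one argument.
Consecutive-term ratio: r(k) = (7/5) * (k-10) (k+1/6) / [(k-3/8) (k+1)] - rational in k. x = (7/5); t_0 = 1/4; negate the roots.


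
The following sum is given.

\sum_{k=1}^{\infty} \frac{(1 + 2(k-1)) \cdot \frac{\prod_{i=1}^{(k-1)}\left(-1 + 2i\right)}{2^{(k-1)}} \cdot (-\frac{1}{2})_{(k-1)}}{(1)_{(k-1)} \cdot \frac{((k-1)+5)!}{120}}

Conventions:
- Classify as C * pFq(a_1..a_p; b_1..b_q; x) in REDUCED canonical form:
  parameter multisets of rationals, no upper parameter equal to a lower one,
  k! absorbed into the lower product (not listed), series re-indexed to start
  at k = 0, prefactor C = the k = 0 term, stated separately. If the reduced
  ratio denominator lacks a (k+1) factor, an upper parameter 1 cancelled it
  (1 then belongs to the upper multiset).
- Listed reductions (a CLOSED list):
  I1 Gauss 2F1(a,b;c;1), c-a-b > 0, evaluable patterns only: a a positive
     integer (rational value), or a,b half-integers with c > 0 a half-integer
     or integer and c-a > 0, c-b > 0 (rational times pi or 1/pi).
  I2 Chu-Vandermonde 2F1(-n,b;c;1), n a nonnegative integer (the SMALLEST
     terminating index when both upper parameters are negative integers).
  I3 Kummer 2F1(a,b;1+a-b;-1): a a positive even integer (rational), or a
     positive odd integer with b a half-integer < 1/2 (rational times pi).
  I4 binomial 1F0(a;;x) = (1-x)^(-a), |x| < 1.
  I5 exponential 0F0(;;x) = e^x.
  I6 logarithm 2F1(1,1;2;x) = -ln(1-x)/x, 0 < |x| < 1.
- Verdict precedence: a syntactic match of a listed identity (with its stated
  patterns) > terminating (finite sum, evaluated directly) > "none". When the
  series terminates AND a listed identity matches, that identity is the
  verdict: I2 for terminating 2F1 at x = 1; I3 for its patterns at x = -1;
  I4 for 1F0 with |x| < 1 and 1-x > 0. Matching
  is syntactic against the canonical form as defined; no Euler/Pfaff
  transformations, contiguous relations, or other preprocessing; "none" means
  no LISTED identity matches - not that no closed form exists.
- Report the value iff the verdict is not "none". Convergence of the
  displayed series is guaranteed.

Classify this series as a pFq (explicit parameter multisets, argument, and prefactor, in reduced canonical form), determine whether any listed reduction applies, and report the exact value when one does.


Canonical form: C = 1 times 2F1 with upper {-\frac{1}{2}, \frac{3}{2}}, lower {6}, x = 1. Verdict: this is Gauss (I1, half-integer pattern) (x = 1; upper {-\frac{1}{2}, \frac{3}{2}} half-integers, c = 6 in the evaluable pattern). Its exact value is \frac{65536}{24255} / \pi.

Key step: x = 1 and the denominator's factorial ratio (C = 1) is a lower Pochhammer.
Step ratio: r(k) = 1 * (k-\frac{1}{2}) (k+\frac{3}{2}) / [(k+6) (k+1)] - rational in k, leading ratio 1; with t_0 = 1, classification follows.


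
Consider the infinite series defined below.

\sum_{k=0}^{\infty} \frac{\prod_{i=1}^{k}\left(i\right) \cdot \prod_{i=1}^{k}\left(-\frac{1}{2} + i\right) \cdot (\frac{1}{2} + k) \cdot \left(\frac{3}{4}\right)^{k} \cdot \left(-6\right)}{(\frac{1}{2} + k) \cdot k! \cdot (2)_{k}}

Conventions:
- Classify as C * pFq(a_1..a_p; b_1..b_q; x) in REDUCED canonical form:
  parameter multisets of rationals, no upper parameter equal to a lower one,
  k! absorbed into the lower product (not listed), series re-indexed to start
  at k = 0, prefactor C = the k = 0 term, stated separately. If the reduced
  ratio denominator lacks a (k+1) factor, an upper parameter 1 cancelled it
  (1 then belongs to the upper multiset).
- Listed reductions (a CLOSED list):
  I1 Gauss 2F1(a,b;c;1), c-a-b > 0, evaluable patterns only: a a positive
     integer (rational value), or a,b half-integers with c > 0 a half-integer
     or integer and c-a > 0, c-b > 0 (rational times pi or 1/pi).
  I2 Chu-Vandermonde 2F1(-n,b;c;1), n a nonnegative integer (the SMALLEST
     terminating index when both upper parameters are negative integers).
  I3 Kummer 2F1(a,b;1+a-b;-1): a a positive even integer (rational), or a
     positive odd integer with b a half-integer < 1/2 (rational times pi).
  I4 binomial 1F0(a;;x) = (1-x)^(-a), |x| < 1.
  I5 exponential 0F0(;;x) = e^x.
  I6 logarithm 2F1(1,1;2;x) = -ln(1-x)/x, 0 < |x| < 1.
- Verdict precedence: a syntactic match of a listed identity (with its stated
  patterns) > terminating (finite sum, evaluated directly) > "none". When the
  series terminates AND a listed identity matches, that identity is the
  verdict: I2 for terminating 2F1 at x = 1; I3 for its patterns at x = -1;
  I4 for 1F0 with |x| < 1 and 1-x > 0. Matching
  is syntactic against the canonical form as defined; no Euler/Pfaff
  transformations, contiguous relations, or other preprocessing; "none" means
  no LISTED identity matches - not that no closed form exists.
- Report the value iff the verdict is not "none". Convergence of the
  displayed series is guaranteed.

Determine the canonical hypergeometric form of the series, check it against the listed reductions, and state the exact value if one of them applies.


With C = -6: the canonical form is 2F1(\frac{1}{2}, 1; 2; \frac{3}{4}). Verdict: none (x = \frac{3}{4}): each listed identity misses the multisets {\frac{1}{2}, 1} ; {2}.

First insight: t_0 = -6 here, and the running product (C = -6) telescopes to a rising factorial.
Term ratio: r(k) = \frac{3}{4} * (k+\frac{1}{2}) (k+1) / [(k+2) (k+1)] - rational; roots negated = parameters, x = \frac{3}{4}, C = -6.


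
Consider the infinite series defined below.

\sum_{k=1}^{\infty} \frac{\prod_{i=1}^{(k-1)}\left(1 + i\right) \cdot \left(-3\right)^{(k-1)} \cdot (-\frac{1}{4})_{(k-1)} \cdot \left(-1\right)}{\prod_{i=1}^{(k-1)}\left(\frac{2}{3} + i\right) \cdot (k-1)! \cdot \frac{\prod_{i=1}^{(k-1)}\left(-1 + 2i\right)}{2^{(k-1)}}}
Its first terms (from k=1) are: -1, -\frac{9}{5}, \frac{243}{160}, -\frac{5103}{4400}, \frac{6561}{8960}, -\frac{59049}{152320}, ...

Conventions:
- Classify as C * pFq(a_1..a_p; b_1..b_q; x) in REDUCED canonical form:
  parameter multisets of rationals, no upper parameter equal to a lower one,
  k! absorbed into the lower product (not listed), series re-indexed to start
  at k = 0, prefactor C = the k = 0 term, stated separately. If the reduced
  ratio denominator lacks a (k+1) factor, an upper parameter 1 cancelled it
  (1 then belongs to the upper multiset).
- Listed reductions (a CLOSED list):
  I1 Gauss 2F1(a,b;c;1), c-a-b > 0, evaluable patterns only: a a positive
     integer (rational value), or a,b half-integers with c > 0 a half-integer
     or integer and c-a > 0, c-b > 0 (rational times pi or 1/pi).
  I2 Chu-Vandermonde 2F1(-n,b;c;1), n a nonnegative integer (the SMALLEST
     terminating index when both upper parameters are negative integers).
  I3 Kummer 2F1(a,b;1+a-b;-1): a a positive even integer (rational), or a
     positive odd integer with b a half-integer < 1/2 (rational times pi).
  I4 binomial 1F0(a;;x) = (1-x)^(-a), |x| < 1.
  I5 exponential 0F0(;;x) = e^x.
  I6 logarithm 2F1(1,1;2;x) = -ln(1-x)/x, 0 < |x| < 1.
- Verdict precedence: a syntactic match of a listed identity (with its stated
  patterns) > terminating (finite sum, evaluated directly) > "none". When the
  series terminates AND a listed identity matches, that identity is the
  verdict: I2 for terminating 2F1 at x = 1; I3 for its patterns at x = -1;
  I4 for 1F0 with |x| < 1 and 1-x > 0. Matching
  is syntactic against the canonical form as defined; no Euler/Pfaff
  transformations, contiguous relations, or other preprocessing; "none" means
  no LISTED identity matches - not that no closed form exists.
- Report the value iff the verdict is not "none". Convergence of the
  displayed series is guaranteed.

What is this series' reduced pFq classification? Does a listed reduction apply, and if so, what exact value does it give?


At argument -3: a 2F2 with upper {-\frac{1}{4}, 2}, lower {\frac{1}{2}, \frac{5}{3}}, scaled by C = -1. Verdict: none. A 2F2 with upper {-\frac{1}{4}, 2} fits none of I1-I6 at x = -3; the sum runs forever.

First insight: t_0 = -1 here, and the lower running product (prefactor -1) is a rising factorial.
Step ratio: r(k) = -3 * (k-\frac{1}{4}) (k+2) / [(k+\frac{1}{2}) (k+\frac{5}{3}) (k+1)] - rational; roots negated = parameters, x = -3, C = -1.


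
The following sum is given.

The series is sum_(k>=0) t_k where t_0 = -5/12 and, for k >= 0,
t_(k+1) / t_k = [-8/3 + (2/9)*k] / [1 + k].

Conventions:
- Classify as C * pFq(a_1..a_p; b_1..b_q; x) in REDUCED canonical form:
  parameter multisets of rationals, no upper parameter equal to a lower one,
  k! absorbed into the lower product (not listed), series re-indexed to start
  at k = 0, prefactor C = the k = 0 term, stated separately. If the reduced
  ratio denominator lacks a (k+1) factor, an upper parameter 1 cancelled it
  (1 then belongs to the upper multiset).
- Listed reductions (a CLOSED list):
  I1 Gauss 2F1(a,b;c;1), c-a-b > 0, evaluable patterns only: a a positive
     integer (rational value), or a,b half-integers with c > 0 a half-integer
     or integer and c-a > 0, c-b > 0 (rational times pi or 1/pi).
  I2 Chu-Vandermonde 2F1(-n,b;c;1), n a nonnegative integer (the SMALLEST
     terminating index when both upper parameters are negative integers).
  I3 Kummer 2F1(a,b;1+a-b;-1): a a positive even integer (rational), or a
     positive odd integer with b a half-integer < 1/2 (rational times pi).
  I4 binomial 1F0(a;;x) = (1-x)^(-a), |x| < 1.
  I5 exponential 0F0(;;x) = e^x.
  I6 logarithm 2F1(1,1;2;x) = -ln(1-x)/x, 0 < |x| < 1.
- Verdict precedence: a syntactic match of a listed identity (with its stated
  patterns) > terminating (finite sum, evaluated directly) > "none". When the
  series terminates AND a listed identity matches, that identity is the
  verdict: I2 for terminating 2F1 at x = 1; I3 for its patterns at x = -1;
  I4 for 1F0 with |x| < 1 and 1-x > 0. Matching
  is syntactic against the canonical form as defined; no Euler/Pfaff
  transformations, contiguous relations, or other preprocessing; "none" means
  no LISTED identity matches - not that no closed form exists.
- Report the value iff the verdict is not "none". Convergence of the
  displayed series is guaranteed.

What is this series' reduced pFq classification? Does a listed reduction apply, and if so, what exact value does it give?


First insight: t_0 being -5/12, factor the ratio over Q (C = -5/12, x = 2/9): negated roots = parameters.
Ratio: r(k) = (2/9) * (k-12) / [(k+1)] - poly over poly, x = (2/9) from leading terms; C = -5/12 at k = 0.

x = 2/9 here; the reduced form reads 1F0, upper {-12}, lower {-}, C = -5/12. Verdict: this is binomial (I4) (the 1F0 binomial series: exponent 12, x = 2/9). Its exact value is -69206436005/3389154437772.


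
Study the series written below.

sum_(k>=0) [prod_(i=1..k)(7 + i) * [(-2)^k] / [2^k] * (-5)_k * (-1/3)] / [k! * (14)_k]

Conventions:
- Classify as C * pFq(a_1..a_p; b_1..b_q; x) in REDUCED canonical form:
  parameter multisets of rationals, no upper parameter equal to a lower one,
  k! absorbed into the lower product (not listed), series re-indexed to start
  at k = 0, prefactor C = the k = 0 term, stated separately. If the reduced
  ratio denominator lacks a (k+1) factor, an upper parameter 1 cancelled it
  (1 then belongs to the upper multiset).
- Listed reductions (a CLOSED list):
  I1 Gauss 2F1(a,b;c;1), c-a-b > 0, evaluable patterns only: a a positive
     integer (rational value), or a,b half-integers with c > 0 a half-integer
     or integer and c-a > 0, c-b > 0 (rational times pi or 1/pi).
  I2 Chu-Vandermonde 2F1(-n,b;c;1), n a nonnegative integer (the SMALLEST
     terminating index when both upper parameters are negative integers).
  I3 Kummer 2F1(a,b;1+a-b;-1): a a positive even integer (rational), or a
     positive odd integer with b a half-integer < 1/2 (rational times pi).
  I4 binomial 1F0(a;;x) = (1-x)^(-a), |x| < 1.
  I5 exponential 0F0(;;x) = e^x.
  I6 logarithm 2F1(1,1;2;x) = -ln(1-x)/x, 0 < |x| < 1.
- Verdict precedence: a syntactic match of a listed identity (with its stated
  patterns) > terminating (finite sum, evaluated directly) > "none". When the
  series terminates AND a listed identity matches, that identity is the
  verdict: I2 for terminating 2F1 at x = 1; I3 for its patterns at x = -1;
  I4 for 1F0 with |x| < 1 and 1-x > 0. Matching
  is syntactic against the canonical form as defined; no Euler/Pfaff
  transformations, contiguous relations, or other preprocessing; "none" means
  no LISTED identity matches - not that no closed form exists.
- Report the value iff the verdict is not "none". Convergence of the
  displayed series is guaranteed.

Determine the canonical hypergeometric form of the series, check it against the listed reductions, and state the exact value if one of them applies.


Reduced: x = -1, 2F1, upper = {-5, 8}, lower = {14}, C = -1/3. Verdict (x = -1): Kummer (I3) applies (x = -1; c = 14 equals 1+a-b for upper {-5, 8}: listed pattern). Exact value: -143/42.

Key observation: t_0 = -1/3 here, and the running product (prefactor -1/3) telescopes to a rising factorial.
Term ratio: r(k) = (-1) * (k-5) (k+8) / [(k+14) (k+1)] ; factor over Q: parameters, x = (-1), and C = -1/3.


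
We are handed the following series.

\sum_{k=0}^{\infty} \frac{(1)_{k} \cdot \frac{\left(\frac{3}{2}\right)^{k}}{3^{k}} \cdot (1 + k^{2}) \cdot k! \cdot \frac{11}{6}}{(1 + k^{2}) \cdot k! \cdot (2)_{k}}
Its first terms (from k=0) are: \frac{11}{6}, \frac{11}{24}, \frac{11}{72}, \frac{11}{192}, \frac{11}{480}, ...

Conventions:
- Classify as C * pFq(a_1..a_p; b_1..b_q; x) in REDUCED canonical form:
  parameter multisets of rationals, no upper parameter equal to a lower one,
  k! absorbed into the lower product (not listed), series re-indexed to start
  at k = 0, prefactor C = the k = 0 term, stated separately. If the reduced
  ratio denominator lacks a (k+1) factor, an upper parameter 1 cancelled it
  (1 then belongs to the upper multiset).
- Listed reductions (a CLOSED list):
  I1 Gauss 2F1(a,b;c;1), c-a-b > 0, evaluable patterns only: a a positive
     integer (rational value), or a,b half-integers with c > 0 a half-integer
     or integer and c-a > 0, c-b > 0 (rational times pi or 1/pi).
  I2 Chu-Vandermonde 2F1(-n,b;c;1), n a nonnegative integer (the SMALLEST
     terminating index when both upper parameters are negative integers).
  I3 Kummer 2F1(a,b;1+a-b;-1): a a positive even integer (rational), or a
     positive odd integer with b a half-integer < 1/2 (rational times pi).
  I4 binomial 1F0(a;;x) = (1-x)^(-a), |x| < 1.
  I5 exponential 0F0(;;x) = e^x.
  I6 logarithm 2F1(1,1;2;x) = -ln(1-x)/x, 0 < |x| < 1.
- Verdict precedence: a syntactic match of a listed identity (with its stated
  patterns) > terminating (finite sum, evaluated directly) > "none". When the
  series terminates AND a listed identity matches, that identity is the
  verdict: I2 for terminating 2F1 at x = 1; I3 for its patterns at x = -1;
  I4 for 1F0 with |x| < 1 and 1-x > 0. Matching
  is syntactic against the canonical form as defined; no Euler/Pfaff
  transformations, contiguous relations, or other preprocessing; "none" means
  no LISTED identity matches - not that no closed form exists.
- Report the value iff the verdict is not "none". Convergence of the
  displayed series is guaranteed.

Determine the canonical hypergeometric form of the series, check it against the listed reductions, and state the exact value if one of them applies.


The series (x = \frac{1}{2}) is 2F1: upper {1, 1}, lower {2}, prefactor \frac{11}{6}. Verdict: the I6 logarithm reduction fires (the logarithm: parameters (1,1;2), x = \frac{1}{2}). Its exact value is \left(-\frac{11}{3}\right) \cdot \ln\left(\frac{1}{2}\right).

The tell: x = \frac{1}{2} and the two k-th powers (C = 11/6) combine into one argument.
Consecutive-term ratio: r(k) = \frac{1}{2} * (k+1) (k+1) / [(k+2) (k+1)] - rational; roots negated = parameters, x = \frac{1}{2}, C = \frac{11}{6}.


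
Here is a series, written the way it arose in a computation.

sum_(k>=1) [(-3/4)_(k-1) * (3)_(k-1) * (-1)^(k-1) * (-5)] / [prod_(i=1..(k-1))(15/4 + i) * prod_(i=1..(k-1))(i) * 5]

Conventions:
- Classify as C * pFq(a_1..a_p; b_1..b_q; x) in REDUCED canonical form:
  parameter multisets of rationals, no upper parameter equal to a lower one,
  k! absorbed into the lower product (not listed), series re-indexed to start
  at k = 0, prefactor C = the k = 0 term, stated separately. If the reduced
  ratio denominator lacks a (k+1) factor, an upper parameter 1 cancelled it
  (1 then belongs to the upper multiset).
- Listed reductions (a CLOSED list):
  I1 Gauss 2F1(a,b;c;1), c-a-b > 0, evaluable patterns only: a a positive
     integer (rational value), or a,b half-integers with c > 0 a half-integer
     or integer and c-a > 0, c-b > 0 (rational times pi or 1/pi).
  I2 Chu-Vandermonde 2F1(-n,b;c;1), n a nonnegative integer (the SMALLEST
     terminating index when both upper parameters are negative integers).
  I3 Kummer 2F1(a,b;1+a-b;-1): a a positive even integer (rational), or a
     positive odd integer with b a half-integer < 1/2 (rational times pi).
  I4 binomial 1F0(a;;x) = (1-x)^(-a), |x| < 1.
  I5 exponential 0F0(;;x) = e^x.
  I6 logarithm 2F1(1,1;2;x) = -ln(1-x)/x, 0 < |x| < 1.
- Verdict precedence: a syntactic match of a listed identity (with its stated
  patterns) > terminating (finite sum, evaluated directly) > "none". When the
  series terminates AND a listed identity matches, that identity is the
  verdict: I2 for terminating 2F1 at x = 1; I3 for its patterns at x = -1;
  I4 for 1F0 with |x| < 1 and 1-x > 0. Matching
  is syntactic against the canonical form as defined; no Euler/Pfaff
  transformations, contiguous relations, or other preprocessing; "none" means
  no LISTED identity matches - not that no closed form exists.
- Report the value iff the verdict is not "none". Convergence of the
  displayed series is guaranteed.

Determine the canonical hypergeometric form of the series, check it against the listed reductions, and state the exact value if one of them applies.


Prefactor -1, argument -1: 2F1 with upper {-3/4, 3} over lower {19/4}. Verdict: none. A 2F1 with upper {-3/4, 3} fits none of I1-I6 at x = -1; the sum runs forever.

Key observation: t_0 = -1 here, and the product of the first k integers (C = -1, x = -1) is k!.
Step ratio: r(k) = (-1) * (k-3/4) (k+3) / [(k+19/4) (k+1)] - rational in k. x = (-1); t_0 = -1; negate the roots.


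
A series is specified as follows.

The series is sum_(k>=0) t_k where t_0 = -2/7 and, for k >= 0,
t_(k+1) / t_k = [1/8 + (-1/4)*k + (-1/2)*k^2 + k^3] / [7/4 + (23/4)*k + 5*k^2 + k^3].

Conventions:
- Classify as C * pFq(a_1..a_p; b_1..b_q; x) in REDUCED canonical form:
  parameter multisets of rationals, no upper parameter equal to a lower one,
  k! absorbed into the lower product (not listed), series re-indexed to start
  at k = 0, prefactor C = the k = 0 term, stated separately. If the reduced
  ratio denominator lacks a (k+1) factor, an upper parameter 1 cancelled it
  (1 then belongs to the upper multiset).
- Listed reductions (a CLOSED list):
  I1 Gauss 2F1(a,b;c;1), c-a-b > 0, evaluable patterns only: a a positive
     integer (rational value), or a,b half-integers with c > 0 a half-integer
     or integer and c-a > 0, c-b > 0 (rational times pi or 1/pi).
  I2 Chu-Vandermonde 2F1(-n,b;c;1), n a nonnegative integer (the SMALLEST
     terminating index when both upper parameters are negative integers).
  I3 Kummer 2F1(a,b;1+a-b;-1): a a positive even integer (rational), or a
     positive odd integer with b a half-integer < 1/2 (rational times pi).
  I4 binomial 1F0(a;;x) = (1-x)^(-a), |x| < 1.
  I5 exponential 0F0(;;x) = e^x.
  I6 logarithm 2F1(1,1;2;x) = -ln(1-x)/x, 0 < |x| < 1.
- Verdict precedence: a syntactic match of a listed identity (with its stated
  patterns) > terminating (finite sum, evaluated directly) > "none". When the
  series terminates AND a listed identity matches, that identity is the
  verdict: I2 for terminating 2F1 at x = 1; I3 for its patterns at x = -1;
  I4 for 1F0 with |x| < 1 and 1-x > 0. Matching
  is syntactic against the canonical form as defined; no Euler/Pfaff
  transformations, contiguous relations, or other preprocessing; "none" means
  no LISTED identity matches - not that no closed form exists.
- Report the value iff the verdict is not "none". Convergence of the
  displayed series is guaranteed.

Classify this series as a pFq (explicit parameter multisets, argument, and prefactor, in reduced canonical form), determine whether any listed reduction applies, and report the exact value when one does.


This is -2/7 * 2F1(-1/2, -1/2; 7/2; 1) in reduced canonical form. Verdict: Gauss's theorem I1 (half-integer case) matches (x = 1; upper {-1/2, -1/2} half-integers, c = 7/2 in the evaluable pattern). Hence: (-25/256) * pi.

Key step: from the first term -2/7: factor the ratio over Q (prefactor -2/7): negated roots = parameters.
Ratio: r(k) = 1 * (k-1/2) (k-1/2) / [(k+7/2) (k+1)] ; factor over Q: parameters, x = 1, and C = -2/7.


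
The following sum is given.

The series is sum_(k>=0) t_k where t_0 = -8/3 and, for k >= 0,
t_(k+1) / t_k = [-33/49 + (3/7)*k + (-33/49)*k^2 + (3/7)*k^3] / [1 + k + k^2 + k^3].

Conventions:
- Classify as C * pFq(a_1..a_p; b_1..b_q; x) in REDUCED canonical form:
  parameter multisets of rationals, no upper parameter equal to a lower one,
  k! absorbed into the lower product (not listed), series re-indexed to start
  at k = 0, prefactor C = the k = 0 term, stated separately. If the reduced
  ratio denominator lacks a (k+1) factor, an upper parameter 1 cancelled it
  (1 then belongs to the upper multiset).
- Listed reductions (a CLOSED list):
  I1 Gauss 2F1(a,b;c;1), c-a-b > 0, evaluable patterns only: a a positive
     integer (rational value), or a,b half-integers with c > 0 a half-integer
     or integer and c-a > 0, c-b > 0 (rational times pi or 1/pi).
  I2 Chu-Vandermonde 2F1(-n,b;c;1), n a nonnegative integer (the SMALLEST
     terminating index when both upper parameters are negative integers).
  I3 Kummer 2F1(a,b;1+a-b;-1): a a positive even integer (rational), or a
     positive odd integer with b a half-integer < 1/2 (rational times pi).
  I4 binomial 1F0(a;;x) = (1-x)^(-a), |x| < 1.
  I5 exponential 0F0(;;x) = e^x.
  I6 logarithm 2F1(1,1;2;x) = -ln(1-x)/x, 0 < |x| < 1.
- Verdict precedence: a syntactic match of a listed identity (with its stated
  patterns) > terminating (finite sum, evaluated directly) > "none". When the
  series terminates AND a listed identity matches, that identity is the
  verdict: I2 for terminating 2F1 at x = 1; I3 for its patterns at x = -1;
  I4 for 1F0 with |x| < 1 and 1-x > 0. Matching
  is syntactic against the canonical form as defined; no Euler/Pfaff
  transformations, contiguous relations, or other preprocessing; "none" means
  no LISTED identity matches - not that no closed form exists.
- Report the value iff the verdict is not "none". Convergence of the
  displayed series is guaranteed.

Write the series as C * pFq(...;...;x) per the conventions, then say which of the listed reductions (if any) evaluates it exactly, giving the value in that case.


Prefactor -8/3, argument 3/7: 1F0 with upper {-11/7} over lower {-}. Verdict: binomial (I4) matches (the 1F0 binomial series: exponent 11/7, x = 3/7). Its exact value is (-8/3) * (4/7)^(11/7).

The tell: from the first term -8/3: the expanded ratio factors over Q; C = -8/3, x = 3/7, roots give parameters.
Adjacent-term ratio: r(k) = (3/7) * (k-11/7) / [(k+1)] - poly over poly, x = (3/7) from leading terms; C = -8/3 at k = 0.
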